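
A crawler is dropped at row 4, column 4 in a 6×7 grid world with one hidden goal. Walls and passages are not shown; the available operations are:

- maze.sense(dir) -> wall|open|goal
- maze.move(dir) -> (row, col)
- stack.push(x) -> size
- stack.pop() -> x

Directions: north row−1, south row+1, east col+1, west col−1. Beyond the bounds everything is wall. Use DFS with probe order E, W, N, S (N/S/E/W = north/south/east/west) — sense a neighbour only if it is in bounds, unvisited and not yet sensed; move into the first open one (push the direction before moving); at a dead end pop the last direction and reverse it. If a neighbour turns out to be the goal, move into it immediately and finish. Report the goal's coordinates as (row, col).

;; maze.sense(dir→east) : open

;; stack.push(x→east) : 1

;; maze.move(dir→east) : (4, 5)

;; maze.sense(dir→east) : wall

;; maze.sense(dir→north) : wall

;; maze.sense(dir→south) : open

;; stack.push(x→south) : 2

;; maze.move(dir→south) : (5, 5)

;; maze.sense(dir→east) : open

;; stack.push(x→east) : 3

;; maze.move(dir→east) : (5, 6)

;; stack.pop() : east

;; maze.move(dir→west) : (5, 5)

;; maze.sense(dir→west) : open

;; stack.push(x→west) : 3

;; maze.move(dir→west) : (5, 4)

;; maze.sense(dir→west) : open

;; stack.push(x→west) : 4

;; maze.move(dir→west) : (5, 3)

;; maze.sense(dir→west) : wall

;; maze.sense(dir→north) : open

;; stack.push(x→north) : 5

;; maze.move(dir→north) : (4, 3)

;; maze.sense(dir→west) : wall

;; maze.sense(dir→north) : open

;; stack.push(x→north) : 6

;; maze.move(dir→north) : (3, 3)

;; maze.sense(dir→east) : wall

;; maze.sense(dir→west) : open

;; stack.push(x→west) : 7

;; maze.move(dir→west) : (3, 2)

;; maze.sense(dir→west) : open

;; stack.push(x→west) : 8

;; maze.move(dir→west) : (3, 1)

;; maze.sense(dir→west) : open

;; stack.push(x→west) : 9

;; maze.move(dir→west) : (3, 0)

;; maze.sense(dir→north) : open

;; stack.push(x→north) : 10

;; maze.move(dir→north) : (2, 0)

;; maze.sense(dir→east) : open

;; stack.push(x→east) : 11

;; maze.move(dir→east) : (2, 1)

;; maze.sense(dir→east) : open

;; stack.push(x→east) : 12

;; maze.move(dir→east) : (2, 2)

;; maze.sense(dir→east) : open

;; stack.push(x→east) : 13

;; maze.move(dir→east) : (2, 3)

;; maze.sense(dir→east) : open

;; stack.push(x→east) : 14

;; maze.move(dir→east) : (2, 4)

;; maze.sense(dir→east) : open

;; stack.push(x→east) : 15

;; maze.move(dir→east) : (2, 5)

;; maze.sense(dir→east) : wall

;; maze.sense(dir→north) : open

;; stack.push(x→north) : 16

;; maze.move(dir→north) : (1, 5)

;; maze.sense(dir→east) : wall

;; maze.sense(dir→west) : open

;; stack.push(x→west) : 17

;; maze.move(dir→west) : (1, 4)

;; maze.sense(dir→west) : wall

;; maze.sense(dir→north) : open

;; stack.push(x→north) : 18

;; maze.move(dir→north) : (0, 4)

;; maze.sense(dir→east) : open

;; stack.push(x→east) : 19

;; maze.move(dir→east) : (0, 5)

;; maze.sense(dir→east) : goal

;; maze.move(dir→east) : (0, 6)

Answer: (0, 6)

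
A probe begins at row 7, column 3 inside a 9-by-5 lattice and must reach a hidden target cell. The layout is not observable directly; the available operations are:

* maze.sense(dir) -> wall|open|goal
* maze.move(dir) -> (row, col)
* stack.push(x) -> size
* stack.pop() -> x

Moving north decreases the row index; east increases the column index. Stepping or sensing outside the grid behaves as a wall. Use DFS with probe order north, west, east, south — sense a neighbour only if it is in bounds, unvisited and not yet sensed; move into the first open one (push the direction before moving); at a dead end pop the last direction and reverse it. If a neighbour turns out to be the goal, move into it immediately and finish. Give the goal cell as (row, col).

// 1. sense(dir→north) == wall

// 2. sense(dir→west) == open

// 3. push(x→west) == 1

// 4. move(dir→west) == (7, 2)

// 5. sense(dir→north) == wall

// 6. sense(dir→west) == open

// 7. push(x→west) == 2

// 8. move(dir→west) == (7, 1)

// 9. sense(dir→north) == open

// 10. push(x→north) == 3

// 11. move(dir→north) == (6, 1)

// 12. sense(dir→north) == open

// 13. push(x→north) == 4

// 14. move(dir→north) == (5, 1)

// 15. sense(dir→north) == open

// 16. push(x→north) == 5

// 17. move(dir→north) == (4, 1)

// 18. sense(dir→north) == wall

// 19. sense(dir→west) == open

// 20. push(x→west) == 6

// 21. move(dir→west) == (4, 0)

// 22. sense(dir→north) == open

// 23. push(x→north) == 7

// 24. move(dir→north) == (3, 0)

// 25. sense(dir→north) == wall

// 26. pop() == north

// 27. move(dir→south) == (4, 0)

// 28. sense(dir→south) == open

// 29. push(x→south) == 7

// 30. move(dir→south) == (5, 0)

// 31. sense(dir→south) == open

// 32. push(x→south) == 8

// 33. move(dir→south) == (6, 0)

// 34. sense(dir→south) == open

// 35. push(x→south) == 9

// 36. move(dir→south) == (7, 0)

// 37. sense(dir→south) == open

// 38. push(x→south) == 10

// 39. move(dir→south) == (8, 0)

// 40. sense(dir→east) == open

// 41. push(x→east) == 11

// 42. move(dir→east) == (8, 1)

// 43. sense(dir→east) == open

// 44. push(x→east) == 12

// 45. move(dir→east) == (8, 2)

// 46. sense(dir→east) == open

// 47. push(x→east) == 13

// 48. move(dir→east) == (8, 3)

// 49. sense(dir→east) == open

// 50. push(x→east) == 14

// 51. move(dir→east) == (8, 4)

// 52. sense(dir→north) == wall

// 53. pop() == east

// 54. move(dir→west) == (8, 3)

// 55. pop() == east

// 56. move(dir→west) == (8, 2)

// 57. pop() == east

// 58. move(dir→west) == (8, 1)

// 59. pop() == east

// 60. move(dir→west) == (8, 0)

// 61. pop() == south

// 62. move(dir→north) == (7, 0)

// 63. pop() == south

// 64. move(dir→north) == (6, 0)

// 65. pop() == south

// 66. move(dir→north) == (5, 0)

// 67. pop() == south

// 68. move(dir→north) == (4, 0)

// 69. pop() == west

// 70. move(dir→east) == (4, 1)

// 71. sense(dir→east) == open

// 72. push(x→east) == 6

// 73. move(dir→east) == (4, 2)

// 74. sense(dir→north) == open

// 75. push(x→north) == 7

// 76. move(dir→north) == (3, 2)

// 77. sense(dir→north) == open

// 78. push(x→north) == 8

// 79. move(dir→north) == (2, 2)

// 80. sense(dir→north) == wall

// 81. sense(dir→west) == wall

// 82. sense(dir→east) == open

// 83. push(x→east) == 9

// 84. move(dir→east) == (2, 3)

// 85. sense(dir→north) == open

// 86. push(x→north) == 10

// 87. move(dir→north) == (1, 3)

// 88. sense(dir→north) == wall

// 89. sense(dir→east) == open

// 90. push(x→east) == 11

// 91. move(dir→east) == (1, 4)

// 92. sense(dir→north) == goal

// 93. move(dir→north) == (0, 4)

Answer: (0, 4)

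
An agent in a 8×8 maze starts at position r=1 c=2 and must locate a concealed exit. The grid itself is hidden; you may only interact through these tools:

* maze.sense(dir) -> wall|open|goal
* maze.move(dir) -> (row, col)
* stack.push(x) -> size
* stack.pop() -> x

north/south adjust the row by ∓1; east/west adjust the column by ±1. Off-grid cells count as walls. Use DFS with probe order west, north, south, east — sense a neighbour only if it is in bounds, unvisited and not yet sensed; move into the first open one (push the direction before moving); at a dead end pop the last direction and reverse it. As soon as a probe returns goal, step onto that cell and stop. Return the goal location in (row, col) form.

% 1. maze.sense(west) -> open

% 2. stack.push(west) -> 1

% 3. maze.move(west) -> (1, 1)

% 4. maze.sense(west) -> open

% 5. stack.push(west) -> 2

% 6. maze.move(west) -> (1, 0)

% 7. maze.sense(north) -> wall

% 8. maze.sense(south) -> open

% 9. stack.push(south) -> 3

% 10. maze.move(south) -> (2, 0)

% 11. maze.sense(south) -> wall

% 12. maze.sense(east) -> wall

% 13. stack.pop() -> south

% 14. maze.move(north) -> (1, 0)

% 15. stack.pop() -> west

% 16. maze.move(east) -> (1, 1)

% 17. maze.sense(north) -> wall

% 18. stack.pop() -> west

% 19. maze.move(east) -> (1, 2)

% 20. maze.sense(north) -> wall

% 21. maze.sense(south) -> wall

% 22. maze.sense(east) -> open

% 23. stack.push(east) -> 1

% 24. maze.move(east) -> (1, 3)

% 25. maze.sense(north) -> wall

% 26. maze.sense(south) -> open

% 27. stack.push(south) -> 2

% 28. maze.move(south) -> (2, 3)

% 29. maze.sense(south) -> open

% 30. stack.push(south) -> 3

% 31. maze.move(south) -> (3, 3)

% 32. maze.sense(west) -> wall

% 33. maze.sense(south) -> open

% 34. stack.push(south) -> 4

% 35. maze.move(south) -> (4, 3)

% 36. maze.sense(west) -> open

% 37. stack.push(west) -> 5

% 38. maze.move(west) -> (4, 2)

% 39. maze.sense(west) -> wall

% 40. maze.sense(south) -> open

% 41. stack.push(south) -> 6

% 42. maze.move(south) -> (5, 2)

% 43. maze.sense(west) -> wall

% 44. maze.sense(south) -> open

% 45. stack.push(south) -> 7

% 46. maze.move(south) -> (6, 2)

% 47. maze.sense(west) -> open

% 48. stack.push(west) -> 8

% 49. maze.move(west) -> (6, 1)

% 50. maze.sense(west) -> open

% 51. stack.push(west) -> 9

% 52. maze.move(west) -> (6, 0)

% 53. maze.sense(north) -> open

% 54. stack.push(north) -> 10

% 55. maze.move(north) -> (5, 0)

% 56. maze.sense(north) -> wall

% 57. stack.pop() -> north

% 58. maze.move(south) -> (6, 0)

% 59. maze.sense(south) -> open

% 60. stack.push(south) -> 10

% 61. maze.move(south) -> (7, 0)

% 62. maze.sense(east) -> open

% 63. stack.push(east) -> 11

% 64. maze.move(east) -> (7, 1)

% 65. maze.sense(east) -> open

% 66. stack.push(east) -> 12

% 67. maze.move(east) -> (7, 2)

% 68. maze.sense(east) -> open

% 69. stack.push(east) -> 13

% 70. maze.move(east) -> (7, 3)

% 71. maze.sense(north) -> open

% 72. stack.push(north) -> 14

% 73. maze.move(north) -> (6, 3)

% 74. maze.sense(north) -> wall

% 75. maze.sense(east) -> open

% 76. stack.push(east) -> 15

% 77. maze.move(east) -> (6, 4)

% 78. maze.sense(north) -> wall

% 79. maze.sense(south) -> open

% 80. stack.push(south) -> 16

% 81. maze.move(south) -> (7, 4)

% 82. maze.sense(east) -> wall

% 83. stack.pop() -> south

% 84. maze.move(north) -> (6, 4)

% 85. maze.sense(east) -> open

% 86. stack.push(east) -> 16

% 87. maze.move(east) -> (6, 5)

% 88. maze.sense(north) -> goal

% 89. maze.move(north) -> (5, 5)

Answer: (5, 5)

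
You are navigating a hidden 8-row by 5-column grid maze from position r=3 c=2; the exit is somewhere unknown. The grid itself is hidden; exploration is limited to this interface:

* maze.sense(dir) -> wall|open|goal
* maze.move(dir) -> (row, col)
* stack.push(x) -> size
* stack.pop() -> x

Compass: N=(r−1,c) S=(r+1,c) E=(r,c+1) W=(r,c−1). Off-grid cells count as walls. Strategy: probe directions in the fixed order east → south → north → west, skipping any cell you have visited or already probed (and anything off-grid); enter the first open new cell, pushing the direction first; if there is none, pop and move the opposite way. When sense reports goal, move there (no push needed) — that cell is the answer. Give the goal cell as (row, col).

==> maze.sense(dir: east)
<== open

==> stack.push(x: east)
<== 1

==> maze.move(dir: east)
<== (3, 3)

==> maze.sense(dir: east)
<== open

==> stack.push(x: east)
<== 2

==> maze.move(dir: east)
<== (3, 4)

==> maze.sense(dir: south)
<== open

==> stack.push(x: south)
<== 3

==> maze.move(dir: south)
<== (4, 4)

==> maze.sense(dir: south)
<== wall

==> maze.sense(dir: west)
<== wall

==> stack.pop()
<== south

==> maze.move(dir: north)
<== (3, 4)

==> maze.sense(dir: north)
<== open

==> stack.push(x: north)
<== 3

==> maze.move(dir: north)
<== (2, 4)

==> maze.sense(dir: north)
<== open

==> stack.push(x: north)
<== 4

==> maze.move(dir: north)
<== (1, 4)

==> maze.sense(dir: north)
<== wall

==> maze.sense(dir: west)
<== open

==> stack.push(x: west)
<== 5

==> maze.move(dir: west)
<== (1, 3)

==> maze.sense(dir: south)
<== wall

==> maze.sense(dir: north)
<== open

==> stack.push(x: north)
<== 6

==> maze.move(dir: north)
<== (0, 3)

==> maze.sense(dir: west)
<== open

==> stack.push(x: west)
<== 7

==> maze.move(dir: west)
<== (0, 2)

==> maze.sense(dir: south)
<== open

==> stack.push(x: south)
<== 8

==> maze.move(dir: south)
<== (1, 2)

==> maze.sense(dir: south)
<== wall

==> maze.sense(dir: west)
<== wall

==> stack.pop()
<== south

==> maze.move(dir: north)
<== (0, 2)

==> maze.sense(dir: west)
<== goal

==> maze.move(dir: west)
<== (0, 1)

Answer: (0, 1)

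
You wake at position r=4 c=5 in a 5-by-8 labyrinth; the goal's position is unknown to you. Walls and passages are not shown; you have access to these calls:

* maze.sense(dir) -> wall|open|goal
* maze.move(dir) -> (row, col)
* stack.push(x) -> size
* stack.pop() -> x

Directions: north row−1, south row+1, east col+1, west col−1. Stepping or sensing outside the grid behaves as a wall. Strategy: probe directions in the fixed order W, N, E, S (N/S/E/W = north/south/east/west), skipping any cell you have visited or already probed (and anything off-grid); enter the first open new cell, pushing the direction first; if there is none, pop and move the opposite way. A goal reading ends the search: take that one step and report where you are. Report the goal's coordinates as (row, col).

[in] maze.sense dir: west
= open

[in] stack.push x: west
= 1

[in] maze.move dir: west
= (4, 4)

[in] maze.sense dir: west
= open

[in] stack.push x: west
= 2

[in] maze.move dir: west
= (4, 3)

[in] maze.sense dir: west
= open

[in] stack.push x: west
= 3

[in] maze.move dir: west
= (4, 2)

[in] maze.sense dir: west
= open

[in] stack.push x: west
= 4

[in] maze.move dir: west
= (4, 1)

[in] maze.sense dir: west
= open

[in] stack.push x: west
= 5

[in] maze.move dir: west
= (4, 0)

[in] maze.sense dir: north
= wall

[in] stack.pop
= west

[in] maze.move dir: east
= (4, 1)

[in] maze.sense dir: north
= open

[in] stack.push x: north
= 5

[in] maze.move dir: north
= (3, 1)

[in] maze.sense dir: north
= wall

[in] maze.sense dir: east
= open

[in] stack.push x: east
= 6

[in] maze.move dir: east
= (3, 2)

[in] maze.sense dir: north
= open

[in] stack.push x: north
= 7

[in] maze.move dir: north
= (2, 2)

[in] maze.sense dir: north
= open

[in] stack.push x: north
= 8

[in] maze.move dir: north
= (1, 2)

[in] maze.sense dir: west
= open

[in] stack.push x: west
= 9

[in] maze.move dir: west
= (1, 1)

[in] maze.sense dir: west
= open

[in] stack.push x: west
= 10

[in] maze.move dir: west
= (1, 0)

[in] maze.sense dir: north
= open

[in] stack.push x: north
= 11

[in] maze.move dir: north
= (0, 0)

[in] maze.sense dir: east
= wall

[in] stack.pop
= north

[in] maze.move dir: south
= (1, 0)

[in] maze.sense dir: south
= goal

[in] maze.move dir: south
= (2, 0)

Answer: (2, 0)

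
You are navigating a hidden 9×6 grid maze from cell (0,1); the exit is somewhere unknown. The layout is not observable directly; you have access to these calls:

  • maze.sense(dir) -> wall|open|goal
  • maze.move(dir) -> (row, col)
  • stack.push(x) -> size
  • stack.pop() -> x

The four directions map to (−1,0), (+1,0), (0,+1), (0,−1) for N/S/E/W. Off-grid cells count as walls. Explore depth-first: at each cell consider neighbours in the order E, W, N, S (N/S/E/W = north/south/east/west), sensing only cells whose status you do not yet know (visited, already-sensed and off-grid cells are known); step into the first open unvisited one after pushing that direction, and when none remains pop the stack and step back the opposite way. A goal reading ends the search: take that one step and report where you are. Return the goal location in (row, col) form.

CALL sense[east]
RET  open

CALL push[east]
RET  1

CALL move[east]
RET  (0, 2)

CALL sense[east]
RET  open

CALL push[east]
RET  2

CALL move[east]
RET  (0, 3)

CALL sense[east]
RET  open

CALL push[east]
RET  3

CALL move[east]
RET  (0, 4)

CALL sense[east]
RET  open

CALL push[east]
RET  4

CALL move[east]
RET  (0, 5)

CALL sense[south]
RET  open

CALL push[south]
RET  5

CALL move[south]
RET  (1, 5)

CALL sense[west]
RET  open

CALL push[west]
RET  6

CALL move[west]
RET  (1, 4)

CALL sense[west]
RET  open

CALL push[west]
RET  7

CALL move[west]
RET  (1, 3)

CALL sense[west]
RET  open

CALL push[west]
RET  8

CALL move[west]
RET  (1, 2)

CALL sense[west]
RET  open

CALL push[west]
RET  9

CALL move[west]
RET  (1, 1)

CALL sense[west]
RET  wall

CALL sense[south]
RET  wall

CALL pop[]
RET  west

CALL move[east]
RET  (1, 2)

CALL sense[south]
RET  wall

CALL pop[]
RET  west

CALL move[east]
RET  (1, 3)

CALL sense[south]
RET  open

CALL push[south]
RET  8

CALL move[south]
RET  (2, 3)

CALL sense[east]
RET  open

CALL push[east]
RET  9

CALL move[east]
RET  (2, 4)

CALL sense[east]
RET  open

CALL push[east]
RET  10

CALL move[east]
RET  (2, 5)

CALL sense[south]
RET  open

CALL push[south]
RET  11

CALL move[south]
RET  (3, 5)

CALL sense[west]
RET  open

CALL push[west]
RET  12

CALL move[west]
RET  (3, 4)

CALL sense[west]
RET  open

CALL push[west]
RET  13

CALL move[west]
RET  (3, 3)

CALL sense[west]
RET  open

CALL push[west]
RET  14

CALL move[west]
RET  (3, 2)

CALL sense[west]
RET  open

CALL push[west]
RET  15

CALL move[west]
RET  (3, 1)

CALL sense[west]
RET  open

CALL push[west]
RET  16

CALL move[west]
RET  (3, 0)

CALL sense[north]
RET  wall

CALL sense[south]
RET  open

CALL push[south]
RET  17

CALL move[south]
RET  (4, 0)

CALL sense[east]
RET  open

CALL push[east]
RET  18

CALL move[east]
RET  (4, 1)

CALL sense[east]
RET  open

CALL push[east]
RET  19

CALL move[east]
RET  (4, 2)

CALL sense[east]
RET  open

CALL push[east]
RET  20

CALL move[east]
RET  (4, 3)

CALL sense[east]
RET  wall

CALL sense[south]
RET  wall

CALL pop[]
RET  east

CALL move[west]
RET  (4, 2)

CALL sense[south]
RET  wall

CALL pop[]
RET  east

CALL move[west]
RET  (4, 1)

CALL sense[south]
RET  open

CALL push[south]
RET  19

CALL move[south]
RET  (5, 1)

CALL sense[west]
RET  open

CALL push[west]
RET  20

CALL move[west]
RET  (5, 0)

CALL sense[south]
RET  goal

CALL move[south]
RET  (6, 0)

Answer: (6, 0)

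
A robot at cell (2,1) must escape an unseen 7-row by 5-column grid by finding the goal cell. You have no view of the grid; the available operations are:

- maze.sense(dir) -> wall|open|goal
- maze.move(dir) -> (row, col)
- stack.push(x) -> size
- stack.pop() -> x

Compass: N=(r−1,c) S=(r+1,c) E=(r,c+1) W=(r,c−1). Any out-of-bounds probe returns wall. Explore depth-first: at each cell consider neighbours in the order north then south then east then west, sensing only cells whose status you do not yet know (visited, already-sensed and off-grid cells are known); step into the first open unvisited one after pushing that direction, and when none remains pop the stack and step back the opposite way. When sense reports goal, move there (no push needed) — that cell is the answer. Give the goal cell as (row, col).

-> maze.sense(north)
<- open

-> stack.push(north)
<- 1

-> maze.move(north)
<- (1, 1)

-> maze.sense(north)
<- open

-> stack.push(north)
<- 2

-> maze.move(north)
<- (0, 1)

-> maze.sense(east)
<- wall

-> maze.sense(west)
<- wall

-> stack.pop()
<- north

-> maze.move(south)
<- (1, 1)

-> maze.sense(east)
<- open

-> stack.push(east)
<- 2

-> maze.move(east)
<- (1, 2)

-> maze.sense(south)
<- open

-> stack.push(south)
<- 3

-> maze.move(south)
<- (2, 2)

-> maze.sense(south)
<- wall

-> maze.sense(east)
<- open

-> stack.push(east)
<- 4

-> maze.move(east)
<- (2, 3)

-> maze.sense(north)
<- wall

-> maze.sense(south)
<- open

-> stack.push(south)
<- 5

-> maze.move(south)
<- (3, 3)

-> maze.sense(south)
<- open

-> stack.push(south)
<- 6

-> maze.move(south)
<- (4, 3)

-> maze.sense(south)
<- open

-> stack.push(south)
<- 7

-> maze.move(south)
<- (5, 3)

-> maze.sense(south)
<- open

-> stack.push(south)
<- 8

-> maze.move(south)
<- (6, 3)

-> maze.sense(east)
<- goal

-> maze.move(east)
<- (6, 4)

Answer: (6, 4)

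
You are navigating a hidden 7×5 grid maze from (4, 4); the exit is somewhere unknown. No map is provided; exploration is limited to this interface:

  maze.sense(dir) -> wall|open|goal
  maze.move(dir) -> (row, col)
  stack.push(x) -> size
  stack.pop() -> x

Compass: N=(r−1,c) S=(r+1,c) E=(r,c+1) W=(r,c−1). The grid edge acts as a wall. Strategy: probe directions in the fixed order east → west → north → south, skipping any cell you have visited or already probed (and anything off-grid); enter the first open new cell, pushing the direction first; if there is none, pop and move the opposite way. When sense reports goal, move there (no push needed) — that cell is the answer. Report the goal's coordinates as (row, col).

Then maze.sense passing dir=west, → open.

Using stack.push passing x=west, → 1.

I call maze.move passing dir=west, which returns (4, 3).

Then maze.sense passing dir=west, : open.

Using stack.push passing x=west, and get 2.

Invoking maze.move passing dir=west, and get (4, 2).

Using maze.sense passing dir=west, and get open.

I use stack.push passing x=west, — result: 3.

Next I call maze.move passing dir=west, — result: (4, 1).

I invoke maze.sense passing dir=west, : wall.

Invoking maze.sense passing dir=north, — result: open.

Using stack.push passing x=north, : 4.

Then maze.move passing dir=north, : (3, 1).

Calling maze.sense passing dir=east, and see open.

Then stack.push passing x=east, and observe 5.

I invoke maze.move passing dir=east, which returns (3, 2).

Then maze.sense passing dir=east, : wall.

I run maze.sense passing dir=north, and get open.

I use stack.push passing x=north, : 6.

I use maze.move passing dir=north, yielding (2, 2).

Invoking maze.sense passing dir=east, : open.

Invoking stack.push passing x=east, and observe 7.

I invoke maze.move passing dir=east, → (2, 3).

Invoking maze.sense passing dir=east, and see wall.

I try maze.sense passing dir=north, which returns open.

Now I run stack.push passing x=north, and see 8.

Calling maze.move passing dir=north, which returns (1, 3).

Invoking maze.sense passing dir=east, → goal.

Calling maze.move passing dir=east, → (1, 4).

Answer: (1, 4)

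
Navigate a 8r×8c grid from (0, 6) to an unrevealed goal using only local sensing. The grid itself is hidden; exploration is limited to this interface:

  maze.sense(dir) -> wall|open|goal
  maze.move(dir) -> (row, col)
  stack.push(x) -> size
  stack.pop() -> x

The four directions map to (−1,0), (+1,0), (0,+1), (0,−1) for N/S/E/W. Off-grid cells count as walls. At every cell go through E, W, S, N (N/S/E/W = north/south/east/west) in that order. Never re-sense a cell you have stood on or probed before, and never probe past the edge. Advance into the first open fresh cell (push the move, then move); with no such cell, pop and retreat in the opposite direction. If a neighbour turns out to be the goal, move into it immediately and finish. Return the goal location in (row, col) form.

I use maze.sense(dir: east), which returns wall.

Now I run maze.sense(dir: west), — result: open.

Next I call stack.push(x: west), and observe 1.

Calling maze.move(dir: west), and get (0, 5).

I invoke maze.sense(dir: west), — result: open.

Next I call stack.push(x: west), : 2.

Next I call maze.move(dir: west), → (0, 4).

Now I run maze.sense(dir: west), yielding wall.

Using maze.sense(dir: south), → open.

I run stack.push(x: south), which returns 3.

Calling maze.move(dir: south), : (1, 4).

Using maze.sense(dir: east), — result: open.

Then stack.push(x: east), — result: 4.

I run maze.move(dir: east), → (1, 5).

I try maze.sense(dir: east), and see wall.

Calling maze.sense(dir: south), and see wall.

I use stack.pop, and get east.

Next I call maze.move(dir: west), : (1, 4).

I invoke maze.sense(dir: west), and get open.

I run stack.push(x: west), and get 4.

Invoking maze.move(dir: west), — result: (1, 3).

I use maze.sense(dir: west), giving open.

Calling stack.push(x: west), yielding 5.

I use maze.move(dir: west), giving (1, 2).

Next I call maze.sense(dir: west), and get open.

I run stack.push(x: west), and see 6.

I try maze.move(dir: west), and see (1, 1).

I call maze.sense(dir: west), and get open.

Next I call stack.push(x: west), — result: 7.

Next I call maze.move(dir: west), and get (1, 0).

I call maze.sense(dir: south), : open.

I use stack.push(x: south), and see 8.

Calling maze.move(dir: south), which returns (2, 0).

I call maze.sense(dir: east), and observe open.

Next I call stack.push(x: east), giving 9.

I try maze.move(dir: east), and see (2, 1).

I use maze.sense(dir: east), and see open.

Next I call stack.push(x: east), — result: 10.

I use maze.move(dir: east), and observe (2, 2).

I try maze.sense(dir: east), and get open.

I use stack.push(x: east), — result: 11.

I invoke maze.move(dir: east), which returns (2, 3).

I invoke maze.sense(dir: east), yielding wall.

Invoking maze.sense(dir: south), giving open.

Now I run stack.push(x: south), and observe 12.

Calling maze.move(dir: south), which returns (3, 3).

I use maze.sense(dir: east), yielding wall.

Calling maze.sense(dir: west), yielding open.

I use stack.push(x: west), : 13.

Calling maze.move(dir: west), giving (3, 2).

Calling maze.sense(dir: west), yielding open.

Next I call stack.push(x: west), giving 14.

Using maze.move(dir: west), and observe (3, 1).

Using maze.sense(dir: west), : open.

Calling stack.push(x: west), yielding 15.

I invoke maze.move(dir: west), which returns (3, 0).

I run maze.sense(dir: south), yielding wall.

I use stack.pop, — result: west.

Next I call maze.move(dir: east), which returns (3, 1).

Next I call maze.sense(dir: south), : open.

Now I run stack.push(x: south), : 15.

Then maze.move(dir: south), giving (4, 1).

Then maze.sense(dir: east), and observe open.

I call stack.push(x: east), — result: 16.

Then maze.move(dir: east), and observe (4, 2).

I invoke maze.sense(dir: east), which returns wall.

I try maze.sense(dir: south), which returns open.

Calling stack.push(x: south), and get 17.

I try maze.move(dir: south), — result: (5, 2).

Then maze.sense(dir: east), giving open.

Then stack.push(x: east), : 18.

I try maze.move(dir: east), : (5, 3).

Calling maze.sense(dir: east), : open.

I call stack.push(x: east), which returns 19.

I run maze.move(dir: east), and observe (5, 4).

I invoke maze.sense(dir: east), giving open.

I use stack.push(x: east), giving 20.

Invoking maze.move(dir: east), giving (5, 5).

I try maze.sense(dir: east), — result: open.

I run stack.push(x: east), — result: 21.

I use maze.move(dir: east), → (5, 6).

I use maze.sense(dir: east), and observe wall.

I try maze.sense(dir: south), → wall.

Calling maze.sense(dir: north), and see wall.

I invoke stack.pop(), yielding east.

I try maze.move(dir: west), → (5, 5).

Then maze.sense(dir: south), and observe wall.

I use maze.sense(dir: north), : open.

I use stack.push(x: north), and observe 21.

I use maze.move(dir: north), and observe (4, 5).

I invoke maze.sense(dir: west), and see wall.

Calling maze.sense(dir: north), yielding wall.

I use stack.pop(), and observe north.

Using maze.move(dir: south), and get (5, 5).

Then stack.pop(), : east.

I invoke maze.move(dir: west), giving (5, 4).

I run maze.sense(dir: south), and observe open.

I use stack.push(x: south), : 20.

Next I call maze.move(dir: south), → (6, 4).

I invoke maze.sense(dir: west), giving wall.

Invoking maze.sense(dir: south), and observe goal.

I try maze.move(dir: south), and get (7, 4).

Answer: (7, 4)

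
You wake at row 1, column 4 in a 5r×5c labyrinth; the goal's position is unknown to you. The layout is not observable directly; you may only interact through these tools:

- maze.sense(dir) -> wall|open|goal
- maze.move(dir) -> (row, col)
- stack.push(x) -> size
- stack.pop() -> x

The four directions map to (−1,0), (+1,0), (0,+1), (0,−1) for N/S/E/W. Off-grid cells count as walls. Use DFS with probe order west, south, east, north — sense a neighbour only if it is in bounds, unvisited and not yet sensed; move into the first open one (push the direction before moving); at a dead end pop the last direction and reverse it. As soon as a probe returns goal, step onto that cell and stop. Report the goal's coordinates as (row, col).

;; sense(west) => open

;; push(west) => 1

;; move(west) => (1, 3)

;; sense(west) => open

;; push(west) => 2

;; move(west) => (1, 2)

;; sense(west) => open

;; push(west) => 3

;; move(west) => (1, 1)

;; sense(west) => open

;; push(west) => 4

;; move(west) => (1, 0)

;; sense(south) => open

;; push(south) => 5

;; move(south) => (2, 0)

;; sense(south) => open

;; push(south) => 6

;; move(south) => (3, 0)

;; sense(south) => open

;; push(south) => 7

;; move(south) => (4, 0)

;; sense(east) => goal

;; move(east) => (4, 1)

Answer: (4, 1)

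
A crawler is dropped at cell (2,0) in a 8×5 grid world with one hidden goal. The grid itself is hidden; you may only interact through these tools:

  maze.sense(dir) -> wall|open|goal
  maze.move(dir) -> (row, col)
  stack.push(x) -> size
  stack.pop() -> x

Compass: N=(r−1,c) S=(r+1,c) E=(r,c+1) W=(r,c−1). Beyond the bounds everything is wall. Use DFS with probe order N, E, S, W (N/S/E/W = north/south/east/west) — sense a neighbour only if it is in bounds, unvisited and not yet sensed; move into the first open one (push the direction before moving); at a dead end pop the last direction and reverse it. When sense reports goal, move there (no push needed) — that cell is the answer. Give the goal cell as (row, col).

==> maze.sense(dir='north')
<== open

==> stack.push(x='north')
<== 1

==> maze.move(dir='north')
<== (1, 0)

==> maze.sense(dir='north')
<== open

==> stack.push(x='north')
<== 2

==> maze.move(dir='north')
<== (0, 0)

==> maze.sense(dir='east')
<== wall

==> stack.pop()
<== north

==> maze.move(dir='south')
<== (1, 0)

==> maze.sense(dir='east')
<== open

==> stack.push(x='east')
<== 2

==> maze.move(dir='east')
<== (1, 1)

==> maze.sense(dir='east')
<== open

==> stack.push(x='east')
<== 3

==> maze.move(dir='east')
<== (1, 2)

==> maze.sense(dir='north')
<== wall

==> maze.sense(dir='east')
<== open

==> stack.push(x='east')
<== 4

==> maze.move(dir='east')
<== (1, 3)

==> maze.sense(dir='north')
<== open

==> stack.push(x='north')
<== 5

==> maze.move(dir='north')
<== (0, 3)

==> maze.sense(dir='east')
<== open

==> stack.push(x='east')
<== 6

==> maze.move(dir='east')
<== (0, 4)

==> maze.sense(dir='south')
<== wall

==> stack.pop()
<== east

==> maze.move(dir='west')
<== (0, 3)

==> stack.pop()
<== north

==> maze.move(dir='south')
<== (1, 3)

==> maze.sense(dir='south')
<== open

==> stack.push(x='south')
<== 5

==> maze.move(dir='south')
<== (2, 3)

==> maze.sense(dir='east')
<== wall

==> maze.sense(dir='south')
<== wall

==> maze.sense(dir='west')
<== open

==> stack.push(x='west')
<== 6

==> maze.move(dir='west')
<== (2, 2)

==> maze.sense(dir='south')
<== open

==> stack.push(x='south')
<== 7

==> maze.move(dir='south')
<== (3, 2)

==> maze.sense(dir='south')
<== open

==> stack.push(x='south')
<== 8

==> maze.move(dir='south')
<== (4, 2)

==> maze.sense(dir='east')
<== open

==> stack.push(x='east')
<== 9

==> maze.move(dir='east')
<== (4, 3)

==> maze.sense(dir='east')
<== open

==> stack.push(x='east')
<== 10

==> maze.move(dir='east')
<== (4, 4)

==> maze.sense(dir='north')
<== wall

==> maze.sense(dir='south')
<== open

==> stack.push(x='south')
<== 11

==> maze.move(dir='south')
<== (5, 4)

==> maze.sense(dir='south')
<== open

==> stack.push(x='south')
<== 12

==> maze.move(dir='south')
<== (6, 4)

==> maze.sense(dir='south')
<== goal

==> maze.move(dir='south')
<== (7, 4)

Answer: (7, 4)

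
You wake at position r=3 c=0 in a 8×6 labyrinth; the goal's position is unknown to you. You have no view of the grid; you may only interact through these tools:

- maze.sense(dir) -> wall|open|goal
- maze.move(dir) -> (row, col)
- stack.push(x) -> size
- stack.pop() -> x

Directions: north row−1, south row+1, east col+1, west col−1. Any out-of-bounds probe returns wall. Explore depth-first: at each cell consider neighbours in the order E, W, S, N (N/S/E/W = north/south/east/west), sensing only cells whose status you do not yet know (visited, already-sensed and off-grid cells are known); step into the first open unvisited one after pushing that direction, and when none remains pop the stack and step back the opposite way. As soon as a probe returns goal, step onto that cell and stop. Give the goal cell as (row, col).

Now I run sense with dir: east, which returns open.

Then push with x: east, → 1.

Calling move with dir: east, : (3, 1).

Next I call sense with dir: east, → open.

Using push with x: east, and get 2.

Using move with dir: east, and observe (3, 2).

Now I run sense with dir: east, — result: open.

Then push with x: east, and see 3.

I call move with dir: east, giving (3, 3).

I run sense with dir: east, and observe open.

Then push with x: east, : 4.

I use move with dir: east, which returns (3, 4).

Next I call sense with dir: east, : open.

Using push with x: east, yielding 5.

Now I run move with dir: east, which returns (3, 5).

I use sense with dir: south, and observe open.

Calling push with x: south, giving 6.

Then move with dir: south, and observe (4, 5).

I try sense with dir: west, and see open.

Next I call push with x: west, → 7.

I try move with dir: west, and get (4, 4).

I invoke sense with dir: west, and observe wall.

Calling sense with dir: south, — result: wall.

Now I run pop, — result: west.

Calling move with dir: east, and observe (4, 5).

Next I call sense with dir: south, and observe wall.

Using pop, — result: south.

Using move with dir: north, → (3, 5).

Calling sense with dir: north, and observe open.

I call push with x: north, → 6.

Next I call move with dir: north, yielding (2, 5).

I use sense with dir: west, → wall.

I use sense with dir: north, : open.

I invoke push with x: north, → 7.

I run move with dir: north, — result: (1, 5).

I use sense with dir: west, which returns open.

I use push with x: west, — result: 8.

I run move with dir: west, and get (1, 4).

I use sense with dir: west, and get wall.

Next I call sense with dir: north, : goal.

I try move with dir: north, — result: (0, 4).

Answer: (0, 4)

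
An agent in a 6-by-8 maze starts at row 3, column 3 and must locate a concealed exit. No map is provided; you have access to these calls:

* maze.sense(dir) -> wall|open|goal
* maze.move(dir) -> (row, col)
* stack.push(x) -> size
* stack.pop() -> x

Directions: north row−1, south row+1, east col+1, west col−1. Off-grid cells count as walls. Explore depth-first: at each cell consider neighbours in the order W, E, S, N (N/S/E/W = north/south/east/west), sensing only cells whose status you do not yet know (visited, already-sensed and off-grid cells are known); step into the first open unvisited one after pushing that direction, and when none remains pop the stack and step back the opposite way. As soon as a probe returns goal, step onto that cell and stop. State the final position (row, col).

> maze.sense dir: west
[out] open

> stack.push x: west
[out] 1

> maze.move dir: west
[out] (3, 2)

> maze.sense dir: west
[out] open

> stack.push x: west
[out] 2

> maze.move dir: west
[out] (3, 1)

> maze.sense dir: west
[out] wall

> maze.sense dir: south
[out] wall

> maze.sense dir: north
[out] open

> stack.push x: north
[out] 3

> maze.move dir: north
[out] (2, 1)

> maze.sense dir: west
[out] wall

> maze.sense dir: east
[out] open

> stack.push x: east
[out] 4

> maze.move dir: east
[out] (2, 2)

> maze.sense dir: east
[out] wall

> maze.sense dir: north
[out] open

> stack.push x: north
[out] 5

> maze.move dir: north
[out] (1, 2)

> maze.sense dir: west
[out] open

> stack.push x: west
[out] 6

> maze.move dir: west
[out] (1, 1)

> maze.sense dir: west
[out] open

> stack.push x: west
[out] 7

> maze.move dir: west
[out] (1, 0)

> maze.sense dir: north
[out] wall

> stack.pop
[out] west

> maze.move dir: east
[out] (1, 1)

> maze.sense dir: north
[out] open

> stack.push x: north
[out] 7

> maze.move dir: north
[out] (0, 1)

> maze.sense dir: east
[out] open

> stack.push x: east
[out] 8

> maze.move dir: east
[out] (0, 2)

> maze.sense dir: east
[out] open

> stack.push x: east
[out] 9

> maze.move dir: east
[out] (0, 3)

> maze.sense dir: east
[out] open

> stack.push x: east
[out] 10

> maze.move dir: east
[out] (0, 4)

> maze.sense dir: east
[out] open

> stack.push x: east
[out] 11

> maze.move dir: east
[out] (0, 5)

> maze.sense dir: east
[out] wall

> maze.sense dir: south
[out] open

> stack.push x: south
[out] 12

> maze.move dir: south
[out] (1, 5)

> maze.sense dir: west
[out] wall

> maze.sense dir: east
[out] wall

> maze.sense dir: south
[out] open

> stack.push x: south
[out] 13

> maze.move dir: south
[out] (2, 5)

> maze.sense dir: west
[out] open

> stack.push x: west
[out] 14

> maze.move dir: west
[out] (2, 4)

> maze.sense dir: south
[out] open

> stack.push x: south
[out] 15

> maze.move dir: south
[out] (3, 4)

> maze.sense dir: east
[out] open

> stack.push x: east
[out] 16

> maze.move dir: east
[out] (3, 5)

> maze.sense dir: east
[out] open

> stack.push x: east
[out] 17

> maze.move dir: east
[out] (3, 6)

> maze.sense dir: east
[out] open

> stack.push x: east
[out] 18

> maze.move dir: east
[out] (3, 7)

> maze.sense dir: south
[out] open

> stack.push x: south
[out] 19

> maze.move dir: south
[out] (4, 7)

> maze.sense dir: west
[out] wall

> maze.sense dir: south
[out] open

> stack.push x: south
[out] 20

> maze.move dir: south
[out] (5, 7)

> maze.sense dir: west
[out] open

> stack.push x: west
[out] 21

> maze.move dir: west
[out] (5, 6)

> maze.sense dir: west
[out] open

> stack.push x: west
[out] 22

> maze.move dir: west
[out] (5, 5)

> maze.sense dir: west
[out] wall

> maze.sense dir: north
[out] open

> stack.push x: north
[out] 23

> maze.move dir: north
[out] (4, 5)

> maze.sense dir: west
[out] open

> stack.push x: west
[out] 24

> maze.move dir: west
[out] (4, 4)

> maze.sense dir: west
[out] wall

> stack.pop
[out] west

> maze.move dir: east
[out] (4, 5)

> stack.pop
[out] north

> maze.move dir: south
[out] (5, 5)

> stack.pop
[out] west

> maze.move dir: east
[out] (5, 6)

> stack.pop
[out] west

> maze.move dir: east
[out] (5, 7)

> stack.pop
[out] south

> maze.move dir: north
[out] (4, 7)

> stack.pop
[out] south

> maze.move dir: north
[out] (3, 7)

> maze.sense dir: north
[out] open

> stack.push x: north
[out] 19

> maze.move dir: north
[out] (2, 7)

> maze.sense dir: west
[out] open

> stack.push x: west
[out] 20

> maze.move dir: west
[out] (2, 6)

> stack.pop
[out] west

> maze.move dir: east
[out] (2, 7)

> maze.sense dir: north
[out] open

> stack.push x: north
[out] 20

> maze.move dir: north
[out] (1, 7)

> maze.sense dir: north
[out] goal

> maze.move dir: north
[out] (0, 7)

Answer: (0, 7)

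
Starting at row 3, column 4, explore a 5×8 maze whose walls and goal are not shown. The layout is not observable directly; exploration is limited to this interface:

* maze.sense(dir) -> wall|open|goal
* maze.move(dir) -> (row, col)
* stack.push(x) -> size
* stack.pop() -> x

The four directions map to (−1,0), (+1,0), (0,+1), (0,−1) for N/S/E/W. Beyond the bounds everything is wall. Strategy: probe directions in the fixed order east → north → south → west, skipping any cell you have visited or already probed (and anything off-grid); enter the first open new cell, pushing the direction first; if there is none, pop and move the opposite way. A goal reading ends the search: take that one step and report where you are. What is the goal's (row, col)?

! 1. maze.sense(dir='east') => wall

! 2. maze.sense(dir='north') => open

! 3. stack.push(x='north') => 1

! 4. maze.move(dir='north') => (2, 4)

! 5. maze.sense(dir='east') => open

! 6. stack.push(x='east') => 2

! 7. maze.move(dir='east') => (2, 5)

! 8. maze.sense(dir='east') => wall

! 9. maze.sense(dir='north') => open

! 10. stack.push(x='north') => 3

! 11. maze.move(dir='north') => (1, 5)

! 12. maze.sense(dir='east') => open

! 13. stack.push(x='east') => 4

! 14. maze.move(dir='east') => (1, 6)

! 15. maze.sense(dir='east') => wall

! 16. maze.sense(dir='north') => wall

! 17. stack.pop() => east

! 18. maze.move(dir='west') => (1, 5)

! 19. maze.sense(dir='north') => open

! 20. stack.push(x='north') => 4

! 21. maze.move(dir='north') => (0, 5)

! 22. maze.sense(dir='west') => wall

! 23. stack.pop() => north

! 24. maze.move(dir='south') => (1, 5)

! 25. maze.sense(dir='west') => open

! 26. stack.push(x='west') => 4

! 27. maze.move(dir='west') => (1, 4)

! 28. maze.sense(dir='west') => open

! 29. stack.push(x='west') => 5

! 30. maze.move(dir='west') => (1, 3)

! 31. maze.sense(dir='north') => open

! 32. stack.push(x='north') => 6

! 33. maze.move(dir='north') => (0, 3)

! 34. maze.sense(dir='west') => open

! 35. stack.push(x='west') => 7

! 36. maze.move(dir='west') => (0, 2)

! 37. maze.sense(dir='south') => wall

! 38. maze.sense(dir='west') => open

! 39. stack.push(x='west') => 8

! 40. maze.move(dir='west') => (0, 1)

! 41. maze.sense(dir='south') => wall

! 42. maze.sense(dir='west') => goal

! 43. maze.move(dir='west') => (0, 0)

Answer: (0, 0)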